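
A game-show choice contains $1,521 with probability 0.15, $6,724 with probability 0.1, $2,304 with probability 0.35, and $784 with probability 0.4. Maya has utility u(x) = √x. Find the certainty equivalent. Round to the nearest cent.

E[u] = 0.15·√1521 + 0.1·√6724 + 0.35·√2304 + 0.4·√784 = 0.15·39 + 0.1·82 + 0.35·48 + 0.4·28 = 42.05
CE = (42.05)² = 1768.2025

$1,768.20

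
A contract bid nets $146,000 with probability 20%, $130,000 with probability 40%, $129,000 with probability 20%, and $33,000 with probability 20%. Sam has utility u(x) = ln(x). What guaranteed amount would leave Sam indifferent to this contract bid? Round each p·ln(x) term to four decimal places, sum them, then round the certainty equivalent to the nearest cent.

$100,992.34

E[u] = 0.2·ln(146000) + 0.4·ln(130000) + 0.2·ln(129000) + 0.2·ln(33000) = 2.3783 + 4.7101 + 2.3535 + 2.0809 = 11.5228
CE = e^11.5228 ≈ 100992.34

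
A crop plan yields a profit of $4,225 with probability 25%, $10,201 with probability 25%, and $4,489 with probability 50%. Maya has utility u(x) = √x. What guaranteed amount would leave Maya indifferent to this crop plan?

E[u] = 0.25·√4225 + 0.25·√10201 + 0.5·√4489 = 0.25·65 + 0.25·101 + 0.5·67 = 75
CE = (75)² = 5625

$5,625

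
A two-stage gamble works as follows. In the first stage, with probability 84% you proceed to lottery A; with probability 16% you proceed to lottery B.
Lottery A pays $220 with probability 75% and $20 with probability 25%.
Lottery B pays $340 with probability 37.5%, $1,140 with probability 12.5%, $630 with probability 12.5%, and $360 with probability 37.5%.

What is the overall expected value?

$220.20

EV(A) = 0.75 × 220 + 0.25 × 20 = 165 + 5 = 170
EV(B) = 0.375 × 340 + 0.125 × 1140 + 0.125 × 630 + 0.375 × 360 = 127.5 + 142.5 + 78.75 + 135 = 483.75
Overall = 0.84 × 170 + 0.16 × 483.75 = 142.8 + 77.4 = 220.2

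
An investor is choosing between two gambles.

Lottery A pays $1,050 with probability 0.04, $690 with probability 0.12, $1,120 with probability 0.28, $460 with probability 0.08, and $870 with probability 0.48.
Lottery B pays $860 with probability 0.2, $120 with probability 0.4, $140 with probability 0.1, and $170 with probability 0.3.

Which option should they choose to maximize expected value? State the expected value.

Lottery A = 0.04 × 1050 + 0.12 × 690 + 0.28 × 1120 + 0.08 × 460 + 0.48 × 870 = 42 + 82.8 + 313.6 + 36.8 + 417.6 = 892.8
Lottery B = 0.2 × 860 + 0.4 × 120 + 0.1 × 140 + 0.3 × 170 = 172 + 48 + 14 + 51 = 285

Lottery A ($892.80)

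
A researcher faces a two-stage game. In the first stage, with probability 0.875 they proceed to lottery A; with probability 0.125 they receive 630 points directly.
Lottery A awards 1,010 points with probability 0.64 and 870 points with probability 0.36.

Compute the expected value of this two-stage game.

918.4 points

EV(A) = 0.64 × 1010 + 0.36 × 870 = 646.4 + 313.2 = 959.6
Branch B: 630 (certain)
Overall = 0.875 × 959.6 + 0.125 × 630 = 839.65 + 78.75 = 918.4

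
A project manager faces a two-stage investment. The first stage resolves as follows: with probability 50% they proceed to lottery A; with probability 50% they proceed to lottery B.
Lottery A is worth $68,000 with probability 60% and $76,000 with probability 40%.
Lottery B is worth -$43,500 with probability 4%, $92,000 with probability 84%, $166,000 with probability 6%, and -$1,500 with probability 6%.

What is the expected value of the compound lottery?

EV(A) = 0.6 × 68000 + 0.4 × 76000 = 40800 + 30400 = 71200
EV(B) = 0.04 × (-43500) + 0.84 × 92000 + 0.06 × 166000 + 0.06 × (-1500) = -1740 + 77280 + 9960 − 90 = 85410
Overall = 0.5 × 71200 + 0.5 × 85410 = 35600 + 42705 = 78305

$78,305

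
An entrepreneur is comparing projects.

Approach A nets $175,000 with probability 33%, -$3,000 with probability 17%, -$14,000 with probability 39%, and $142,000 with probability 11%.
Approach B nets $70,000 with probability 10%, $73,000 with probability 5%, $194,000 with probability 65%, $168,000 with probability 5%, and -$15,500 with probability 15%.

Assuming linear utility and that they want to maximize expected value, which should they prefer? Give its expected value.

Approach B ($142,825)

Approach A = 0.33 × 175000 + 0.17 × (-3000) + 0.39 × (-14000) + 0.11 × 142000 = 57750 − 510 − 5460 + 15620 = 67400
Approach B = 0.1 × 70000 + 0.05 × 73000 + 0.65 × 194000 + 0.05 × 168000 + 0.15 × (-15500) = 7000 + 3650 + 126100 + 8400 − 2325 = 142825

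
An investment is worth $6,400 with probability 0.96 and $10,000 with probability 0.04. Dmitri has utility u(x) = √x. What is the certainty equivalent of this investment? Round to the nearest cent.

E[u] = 0.96·√6400 + 0.04·√10000 = 0.96·80 + 0.04·100 = 80.8
CE = (80.8)² = 6528.64

$6,528.64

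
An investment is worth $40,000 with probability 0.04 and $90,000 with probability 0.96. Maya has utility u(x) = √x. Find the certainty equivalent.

E[u] = 0.04·√40000 + 0.96·√90000 = 0.04·200 + 0.96·300 = 296
CE = (296)² = 87616

$87,616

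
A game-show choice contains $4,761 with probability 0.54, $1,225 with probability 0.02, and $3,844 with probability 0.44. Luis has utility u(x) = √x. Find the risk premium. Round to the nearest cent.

E[u] = 0.54·√4761 + 0.02·√1225 + 0.44·√3844 = 0.54·69 + 0.02·35 + 0.44·62 = 65.24
CE = (65.24)² = 4256.2576
Risk premium = EV − CE = 4286.8 − 4256.2576 = 30.5424

$30.54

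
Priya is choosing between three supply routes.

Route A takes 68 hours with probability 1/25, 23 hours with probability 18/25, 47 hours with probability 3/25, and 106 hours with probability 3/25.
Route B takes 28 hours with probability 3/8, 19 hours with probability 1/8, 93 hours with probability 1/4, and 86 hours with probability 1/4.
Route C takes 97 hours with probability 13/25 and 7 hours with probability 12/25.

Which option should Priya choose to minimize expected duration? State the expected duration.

Route A = 1/25 × 68 + 18/25 × 23 + 3/25 × 47 + 3/25 × 106 = 2.72 + 16.56 + 5.64 + 12.72 = 37.64
Route B = 3/8 × 28 + 1/8 × 19 + 1/4 × 93 + 1/4 × 86 = 10.5 + 2.375 + 23.25 + 21.5 = 57.625
Route C = 13/25 × 97 + 12/25 × 7 = 50.44 + 3.36 = 53.8

Route A (37.64 hours)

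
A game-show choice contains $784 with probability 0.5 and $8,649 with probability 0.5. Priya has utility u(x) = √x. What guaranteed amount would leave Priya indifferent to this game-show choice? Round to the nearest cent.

E[u] = 0.5·√784 + 0.5·√8649 = 0.5·28 + 0.5·93 = 60.5
CE = (60.5)² = 3660.25

$3,660.25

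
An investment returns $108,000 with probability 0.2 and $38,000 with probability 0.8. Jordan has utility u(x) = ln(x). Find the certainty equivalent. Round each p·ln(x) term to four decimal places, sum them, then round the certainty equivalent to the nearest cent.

E[u] = 0.2·ln(108000) + 0.8·ln(38000) = 2.3180 + 8.4363 = 10.7543
CE = e^10.7543 ≈ 46830.97

$46,830.97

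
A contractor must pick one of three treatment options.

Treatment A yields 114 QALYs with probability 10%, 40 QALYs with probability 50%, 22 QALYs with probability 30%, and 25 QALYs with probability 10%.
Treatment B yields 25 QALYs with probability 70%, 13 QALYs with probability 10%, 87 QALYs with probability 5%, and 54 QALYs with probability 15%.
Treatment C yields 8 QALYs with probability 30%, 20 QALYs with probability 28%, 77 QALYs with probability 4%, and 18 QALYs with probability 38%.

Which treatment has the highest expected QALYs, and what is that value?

Treatment A (40.5 QALYs)

Treatment A = 0.1 × 114 + 0.5 × 40 + 0.3 × 22 + 0.1 × 25 = 11.4 + 20 + 6.6 + 2.5 = 40.5
Treatment B = 0.7 × 25 + 0.1 × 13 + 0.05 × 87 + 0.15 × 54 = 17.5 + 1.3 + 4.35 + 8.1 = 31.25
Treatment C = 0.3 × 8 + 0.28 × 20 + 0.04 × 77 + 0.38 × 18 = 2.4 + 5.6 + 3.08 + 6.84 = 17.92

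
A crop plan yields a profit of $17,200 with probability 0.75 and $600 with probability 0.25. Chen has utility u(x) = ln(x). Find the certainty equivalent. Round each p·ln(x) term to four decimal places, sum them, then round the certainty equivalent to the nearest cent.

$7,433.11

E[u] = 0.75·ln(17200) + 0.25·ln(600) = 7.3145 + 1.5992 = 8.9137
CE = e^8.9137 ≈ 7433.11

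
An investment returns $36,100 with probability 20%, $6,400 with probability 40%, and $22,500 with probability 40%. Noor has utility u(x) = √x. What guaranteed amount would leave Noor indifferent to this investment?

$16,900

E[u] = 0.2·√36100 + 0.4·√6400 + 0.4·√22500 = 0.2·190 + 0.4·80 + 0.4·150 = 130
CE = (130)² = 16900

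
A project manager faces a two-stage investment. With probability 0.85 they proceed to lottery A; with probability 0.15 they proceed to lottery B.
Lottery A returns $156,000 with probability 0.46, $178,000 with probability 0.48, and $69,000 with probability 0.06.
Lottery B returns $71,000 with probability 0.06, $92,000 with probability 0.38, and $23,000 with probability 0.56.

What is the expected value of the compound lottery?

EV(A) = 0.46 × 156000 + 0.48 × 178000 + 0.06 × 69000 = 71760 + 85440 + 4140 = 161340
EV(B) = 0.06 × 71000 + 0.38 × 92000 + 0.56 × 23000 = 4260 + 34960 + 12880 = 52100
Overall = 0.85 × 161340 + 0.15 × 52100 = 137139 + 7815 = 144954

$144,954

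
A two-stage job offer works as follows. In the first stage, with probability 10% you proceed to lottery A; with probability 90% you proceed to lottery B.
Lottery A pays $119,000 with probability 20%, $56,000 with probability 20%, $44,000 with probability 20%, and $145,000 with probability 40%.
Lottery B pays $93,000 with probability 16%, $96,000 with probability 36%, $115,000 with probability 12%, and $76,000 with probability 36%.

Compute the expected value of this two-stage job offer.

EV(A) = 0.2 × 119000 + 0.2 × 56000 + 0.2 × 44000 + 0.4 × 145000 = 23800 + 11200 + 8800 + 58000 = 101800
EV(B) = 0.16 × 93000 + 0.36 × 96000 + 0.12 × 115000 + 0.36 × 76000 = 14880 + 34560 + 13800 + 27360 = 90600
Overall = 0.1 × 101800 + 0.9 × 90600 = 10180 + 81540 = 91720

$91,720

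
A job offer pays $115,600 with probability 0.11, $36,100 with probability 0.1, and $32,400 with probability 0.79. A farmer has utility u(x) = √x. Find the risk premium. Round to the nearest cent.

$2,480.04

E[u] = 0.11·√115600 + 0.1·√36100 + 0.79·√32400 = 0.11·340 + 0.1·190 + 0.79·180 = 198.6
CE = (198.6)² = 39441.96
Risk premium = EV − CE = 41922 − 39441.96 = 2480.04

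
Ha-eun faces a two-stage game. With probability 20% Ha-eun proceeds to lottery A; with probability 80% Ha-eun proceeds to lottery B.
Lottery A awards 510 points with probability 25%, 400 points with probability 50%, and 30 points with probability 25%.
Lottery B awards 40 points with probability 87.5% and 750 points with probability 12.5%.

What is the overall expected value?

EV(A) = 0.25 × 510 + 0.5 × 400 + 0.25 × 30 = 127.5 + 200 + 7.5 = 335
EV(B) = 0.875 × 40 + 0.125 × 750 = 35 + 93.75 = 128.75
Overall = 0.2 × 335 + 0.8 × 128.75 = 67 + 103 = 170

170 points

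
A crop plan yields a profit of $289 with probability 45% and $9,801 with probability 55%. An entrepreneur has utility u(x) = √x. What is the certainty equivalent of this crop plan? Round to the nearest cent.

E[u] = 0.45·√289 + 0.55·√9801 = 0.45·17 + 0.55·99 = 62.1
CE = (62.1)² = 3856.41

$3,856.41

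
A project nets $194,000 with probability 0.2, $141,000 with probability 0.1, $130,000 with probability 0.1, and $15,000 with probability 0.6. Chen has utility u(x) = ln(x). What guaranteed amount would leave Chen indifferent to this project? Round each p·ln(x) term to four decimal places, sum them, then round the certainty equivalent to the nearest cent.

E[u] = 0.2·ln(194000) + 0.1·ln(141000) + 0.1·ln(130000) + 0.6·ln(15000) = 2.4351 + 1.1857 + 1.1775 + 5.7695 = 10.5678
CE = e^10.5678 ≈ 38863.08

$38,863.08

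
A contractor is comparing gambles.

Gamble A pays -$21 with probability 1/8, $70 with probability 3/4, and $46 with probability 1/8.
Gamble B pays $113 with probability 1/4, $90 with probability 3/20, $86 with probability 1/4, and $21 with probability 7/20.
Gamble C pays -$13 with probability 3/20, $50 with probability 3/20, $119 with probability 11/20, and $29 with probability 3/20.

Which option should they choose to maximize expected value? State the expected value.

Gamble A = 1/8 × (-21) + 3/4 × 70 + 1/8 × 46 = -2.625 + 52.5 + 5.75 = 55.625
Gamble B = 1/4 × 113 + 3/20 × 90 + 1/4 × 86 + 7/20 × 21 = 28.25 + 13.5 + 21.5 + 7.35 = 70.6
Gamble C = 3/20 × (-13) + 3/20 × 50 + 11/20 × 119 + 3/20 × 29 = -1.95 + 7.5 + 65.45 + 4.35 = 75.35

Gamble C ($75.35)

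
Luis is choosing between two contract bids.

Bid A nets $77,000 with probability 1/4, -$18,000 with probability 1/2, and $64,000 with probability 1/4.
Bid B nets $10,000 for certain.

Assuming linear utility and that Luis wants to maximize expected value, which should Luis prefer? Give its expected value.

Bid A = 1/4 × 77000 + 1/2 × (-18000) + 1/4 × 64000 = 19250 − 9000 + 16000 = 26250
Bid B: 10000 (certain)

Bid A ($26,250)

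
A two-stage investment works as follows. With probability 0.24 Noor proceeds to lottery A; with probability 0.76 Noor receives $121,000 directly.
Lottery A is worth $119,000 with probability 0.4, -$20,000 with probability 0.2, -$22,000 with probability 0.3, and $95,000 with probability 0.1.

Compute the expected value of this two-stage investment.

EV(A) = 0.4 × 119000 + 0.2 × (-20000) + 0.3 × (-22000) + 0.1 × 95000 = 47600 − 4000 − 6600 + 9500 = 46500
Branch B: 121000 (certain)
Overall = 0.24 × 46500 + 0.76 × 121000 = 11160 + 91960 = 103120

$103,120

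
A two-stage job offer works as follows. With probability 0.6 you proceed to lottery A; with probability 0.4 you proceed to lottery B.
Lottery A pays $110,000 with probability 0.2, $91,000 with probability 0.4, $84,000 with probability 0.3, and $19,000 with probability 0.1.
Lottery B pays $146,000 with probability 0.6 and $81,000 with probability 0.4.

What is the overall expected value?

$99,300

EV(A) = 0.2 × 110000 + 0.4 × 91000 + 0.3 × 84000 + 0.1 × 19000 = 22000 + 36400 + 25200 + 1900 = 85500
EV(B) = 0.6 × 146000 + 0.4 × 81000 = 87600 + 32400 = 120000
Overall = 0.6 × 85500 + 0.4 × 120000 = 51300 + 48000 = 99300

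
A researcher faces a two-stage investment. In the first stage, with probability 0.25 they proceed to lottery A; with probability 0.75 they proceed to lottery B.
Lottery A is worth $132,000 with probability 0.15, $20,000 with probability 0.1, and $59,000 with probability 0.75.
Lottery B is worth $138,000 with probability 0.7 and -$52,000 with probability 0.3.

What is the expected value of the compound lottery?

EV(A) = 0.15 × 132000 + 0.1 × 20000 + 0.75 × 59000 = 19800 + 2000 + 44250 = 66050
EV(B) = 0.7 × 138000 + 0.3 × (-52000) = 96600 − 15600 = 81000
Overall = 0.25 × 66050 + 0.75 × 81000 = 16512.5 + 60750 = 77262.5

$77,262.50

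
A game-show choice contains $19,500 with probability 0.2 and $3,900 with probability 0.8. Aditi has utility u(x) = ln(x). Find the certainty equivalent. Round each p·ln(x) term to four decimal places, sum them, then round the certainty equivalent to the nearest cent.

$5,380.84

E[u] = 0.2·ln(19500) + 0.8·ln(3900) = 1.9756 + 6.6150 = 8.5906
CE = e^8.5906 ≈ 5380.84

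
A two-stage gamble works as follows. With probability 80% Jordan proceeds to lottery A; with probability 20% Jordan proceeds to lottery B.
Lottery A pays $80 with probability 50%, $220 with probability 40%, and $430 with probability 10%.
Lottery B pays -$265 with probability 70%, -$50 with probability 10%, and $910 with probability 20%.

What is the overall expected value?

$135.10

EV(A) = 0.5 × 80 + 0.4 × 220 + 0.1 × 430 = 40 + 88 + 43 = 171
EV(B) = 0.7 × (-265) + 0.1 × (-50) + 0.2 × 910 = -185.5 − 5 + 182 = -8.5
Overall = 0.8 × 171 + 0.2 × (-8.5) = 136.8 − 1.7 = 135.1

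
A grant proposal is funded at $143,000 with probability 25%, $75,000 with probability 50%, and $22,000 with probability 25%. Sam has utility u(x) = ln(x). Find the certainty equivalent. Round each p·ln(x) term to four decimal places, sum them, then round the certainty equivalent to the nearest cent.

E[u] = 0.25·ln(143000) + 0.5·ln(75000) + 0.25·ln(22000) = 2.9676 + 5.6126 + 2.4997 = 11.0799
CE = e^11.0799 ≈ 64854.40

$64,854.40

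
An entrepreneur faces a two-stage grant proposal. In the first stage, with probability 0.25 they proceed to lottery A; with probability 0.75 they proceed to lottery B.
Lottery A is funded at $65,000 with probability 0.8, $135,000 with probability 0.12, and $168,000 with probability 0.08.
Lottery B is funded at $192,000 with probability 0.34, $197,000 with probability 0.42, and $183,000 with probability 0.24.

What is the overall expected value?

$164,365

EV(A) = 0.8 × 65000 + 0.12 × 135000 + 0.08 × 168000 = 52000 + 16200 + 13440 = 81640
EV(B) = 0.34 × 192000 + 0.42 × 197000 + 0.24 × 183000 = 65280 + 82740 + 43920 = 191940
Overall = 0.25 × 81640 + 0.75 × 191940 = 20410 + 143955 = 164365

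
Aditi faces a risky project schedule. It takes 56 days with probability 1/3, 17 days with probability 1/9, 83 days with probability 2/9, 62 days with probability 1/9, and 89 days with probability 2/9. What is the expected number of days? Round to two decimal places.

EV = 1/3 × 56 + 1/9 × 17 + 2/9 × 83 + 1/9 × 62 + 2/9 × 89 = 18.6667 + 1.8889 + 18.4444 + 6.8889 + 19.7778 = 65.6667

65.67 days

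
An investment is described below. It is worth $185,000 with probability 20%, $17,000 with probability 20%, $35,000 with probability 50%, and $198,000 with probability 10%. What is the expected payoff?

EV = 0.2 × 185000 + 0.2 × 17000 + 0.5 × 35000 + 0.1 × 198000 = 37000 + 3400 + 17500 + 19800 = 77700

$77,700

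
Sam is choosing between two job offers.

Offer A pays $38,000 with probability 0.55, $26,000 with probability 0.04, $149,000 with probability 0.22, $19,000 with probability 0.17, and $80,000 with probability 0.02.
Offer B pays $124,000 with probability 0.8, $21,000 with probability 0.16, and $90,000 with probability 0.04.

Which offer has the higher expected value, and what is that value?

Offer B ($106,160)

Offer A = 0.55 × 38000 + 0.04 × 26000 + 0.22 × 149000 + 0.17 × 19000 + 0.02 × 80000 = 20900 + 1040 + 32780 + 3230 + 1600 = 59550
Offer B = 0.8 × 124000 + 0.16 × 21000 + 0.04 × 90000 = 99200 + 3360 + 3600 = 106160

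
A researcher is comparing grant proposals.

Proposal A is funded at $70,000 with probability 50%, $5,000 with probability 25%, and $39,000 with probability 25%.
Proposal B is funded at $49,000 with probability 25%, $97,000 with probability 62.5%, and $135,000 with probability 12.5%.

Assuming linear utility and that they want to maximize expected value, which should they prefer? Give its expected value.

Proposal A = 0.5 × 70000 + 0.25 × 5000 + 0.25 × 39000 = 35000 + 1250 + 9750 = 46000
Proposal B = 0.25 × 49000 + 0.625 × 97000 + 0.125 × 135000 = 12250 + 60625 + 16875 = 89750

Proposal B ($89,750)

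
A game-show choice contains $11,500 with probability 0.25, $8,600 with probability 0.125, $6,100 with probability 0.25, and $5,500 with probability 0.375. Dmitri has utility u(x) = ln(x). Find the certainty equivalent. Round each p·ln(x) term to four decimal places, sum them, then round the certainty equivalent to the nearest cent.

$7,176.74

E[u] = 0.25·ln(11500) + 0.125·ln(8600) + 0.25·ln(6100) + 0.375·ln(5500) = 2.3375 + 1.1324 + 2.1790 + 3.2297 = 8.8786
CE = e^8.8786 ≈ 7176.74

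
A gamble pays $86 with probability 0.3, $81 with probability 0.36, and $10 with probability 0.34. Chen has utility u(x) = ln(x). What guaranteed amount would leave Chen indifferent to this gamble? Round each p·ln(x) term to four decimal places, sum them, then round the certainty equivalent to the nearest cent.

$40.50

E[u] = 0.3·ln(86) + 0.36·ln(81) + 0.34·ln(10) = 1.3363 + 1.5820 + 0.7829 = 3.7012
CE = e^3.7012 ≈ 40.50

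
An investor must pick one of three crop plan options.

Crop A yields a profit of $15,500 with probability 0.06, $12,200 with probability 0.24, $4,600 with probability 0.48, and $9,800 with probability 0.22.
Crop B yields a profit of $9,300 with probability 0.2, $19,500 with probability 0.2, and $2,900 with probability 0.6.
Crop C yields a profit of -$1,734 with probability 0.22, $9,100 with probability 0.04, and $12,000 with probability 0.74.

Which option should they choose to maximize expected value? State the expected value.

Crop A = 0.06 × 15500 + 0.24 × 12200 + 0.48 × 4600 + 0.22 × 9800 = 930 + 2928 + 2208 + 2156 = 8222
Crop B = 0.2 × 9300 + 0.2 × 19500 + 0.6 × 2900 = 1860 + 3900 + 1740 = 7500
Crop C = 0.22 × (-1734) + 0.04 × 9100 + 0.74 × 12000 = -381.48 + 364 + 8880 = 8862.52

Crop C ($8,862.52)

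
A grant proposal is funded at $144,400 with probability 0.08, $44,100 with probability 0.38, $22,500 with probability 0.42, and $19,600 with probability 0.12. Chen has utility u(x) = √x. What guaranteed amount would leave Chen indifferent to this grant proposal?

E[u] = 0.08·√144400 + 0.38·√44100 + 0.42·√22500 + 0.12·√19600 = 0.08·380 + 0.38·210 + 0.42·150 + 0.12·140 = 190
CE = (190)² = 36100

$36,100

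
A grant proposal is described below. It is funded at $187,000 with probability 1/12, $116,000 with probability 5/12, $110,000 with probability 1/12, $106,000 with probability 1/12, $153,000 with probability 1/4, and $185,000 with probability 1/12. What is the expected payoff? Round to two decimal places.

$135,583.33

EV = 1/12 × 187000 + 5/12 × 116000 + 1/12 × 110000 + 1/12 × 106000 + 1/4 × 153000 + 1/12 × 185000 = 15583.3333 + 48333.3333 + 9166.6667 + 8833.3333 + 38250 + 15416.6667 = 135583.3333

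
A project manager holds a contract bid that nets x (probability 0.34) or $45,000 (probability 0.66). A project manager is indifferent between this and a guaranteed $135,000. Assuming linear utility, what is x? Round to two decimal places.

x = $309,705.88

0.34·x + 0.66·45000 = 135000
0.34·x = 135000 − 29700 = 105300
x = 105300 / 0.34 = 309705.8824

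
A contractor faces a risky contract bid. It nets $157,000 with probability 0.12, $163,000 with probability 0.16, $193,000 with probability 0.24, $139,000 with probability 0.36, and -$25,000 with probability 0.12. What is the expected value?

$138,280

EV = 0.12 × 157000 + 0.16 × 163000 + 0.24 × 193000 + 0.36 × 139000 + 0.12 × (-25000) = 18840 + 26080 + 46320 + 50040 − 3000 = 138280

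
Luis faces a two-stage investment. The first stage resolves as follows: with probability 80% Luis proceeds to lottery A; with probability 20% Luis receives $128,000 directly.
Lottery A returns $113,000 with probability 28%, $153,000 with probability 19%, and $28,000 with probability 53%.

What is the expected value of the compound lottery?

EV(A) = 0.28 × 113000 + 0.19 × 153000 + 0.53 × 28000 = 31640 + 29070 + 14840 = 75550
Branch B: 128000 (certain)
Overall = 0.8 × 75550 + 0.2 × 128000 = 60440 + 25600 = 86040

$86,040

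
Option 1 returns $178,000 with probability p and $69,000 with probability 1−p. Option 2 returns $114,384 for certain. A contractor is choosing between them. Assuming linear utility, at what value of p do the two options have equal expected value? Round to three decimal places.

p·178000 + (1−p)·69000 = 114384
109000p + 69000 = 114384
p = (114384 − 69000) / 109000

p = 0.416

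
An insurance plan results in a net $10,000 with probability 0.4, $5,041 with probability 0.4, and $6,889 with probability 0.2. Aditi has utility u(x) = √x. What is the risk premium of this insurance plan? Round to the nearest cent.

E[u] = 0.4·√10000 + 0.4·√5041 + 0.2·√6889 = 0.4·100 + 0.4·71 + 0.2·83 = 85
CE = (85)² = 7225
Risk premium = EV − CE = 7394.2 − 7225 = 169.2

$169.20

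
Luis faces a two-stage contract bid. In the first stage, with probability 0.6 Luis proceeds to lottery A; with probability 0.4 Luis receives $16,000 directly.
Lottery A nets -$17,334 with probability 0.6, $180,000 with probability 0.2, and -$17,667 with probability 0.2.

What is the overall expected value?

$19,639.72

EV(A) = 0.6 × (-17334) + 0.2 × 180000 + 0.2 × (-17667) = -10400.4 + 36000 − 3533.4 = 22066.2
Branch B: 16000 (certain)
Overall = 0.6 × 22066.2 + 0.4 × 16000 = 13239.72 + 6400 = 19639.72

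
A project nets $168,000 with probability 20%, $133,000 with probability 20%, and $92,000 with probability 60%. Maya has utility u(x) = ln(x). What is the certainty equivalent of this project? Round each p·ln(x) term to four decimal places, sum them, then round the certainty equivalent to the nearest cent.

$111,703.13

E[u] = 0.2·ln(168000) + 0.2·ln(133000) + 0.6·ln(92000) = 2.4063 + 2.3596 + 6.8577 = 11.6236
CE = e^11.6236 ≈ 111703.13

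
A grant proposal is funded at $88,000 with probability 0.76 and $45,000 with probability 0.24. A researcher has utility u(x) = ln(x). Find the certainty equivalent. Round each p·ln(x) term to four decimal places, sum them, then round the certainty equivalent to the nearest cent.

$74,921.79

E[u] = 0.76·ln(88000) + 0.24·ln(45000) = 8.6527 + 2.5715 = 11.2242
CE = e^11.2242 ≈ 74921.79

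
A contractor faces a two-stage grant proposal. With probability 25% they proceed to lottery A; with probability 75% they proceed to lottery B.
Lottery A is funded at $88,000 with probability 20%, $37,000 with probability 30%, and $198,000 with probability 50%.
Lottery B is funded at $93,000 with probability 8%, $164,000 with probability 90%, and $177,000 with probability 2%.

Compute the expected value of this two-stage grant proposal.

$150,860

EV(A) = 0.2 × 88000 + 0.3 × 37000 + 0.5 × 198000 = 17600 + 11100 + 99000 = 127700
EV(B) = 0.08 × 93000 + 0.9 × 164000 + 0.02 × 177000 = 7440 + 147600 + 3540 = 158580
Overall = 0.25 × 127700 + 0.75 × 158580 = 31925 + 118935 = 150860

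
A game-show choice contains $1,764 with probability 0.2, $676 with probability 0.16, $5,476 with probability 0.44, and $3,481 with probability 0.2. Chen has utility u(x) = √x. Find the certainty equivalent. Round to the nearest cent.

$3,239.89

E[u] = 0.2·√1764 + 0.16·√676 + 0.44·√5476 + 0.2·√3481 = 0.2·42 + 0.16·26 + 0.44·74 + 0.2·59 = 56.92
CE = (56.92)² = 3239.8864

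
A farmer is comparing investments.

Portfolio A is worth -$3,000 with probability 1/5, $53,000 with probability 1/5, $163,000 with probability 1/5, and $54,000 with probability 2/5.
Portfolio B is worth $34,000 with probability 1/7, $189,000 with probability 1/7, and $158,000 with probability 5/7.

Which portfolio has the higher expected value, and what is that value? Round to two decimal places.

Portfolio A = 1/5 × (-3000) + 1/5 × 53000 + 1/5 × 163000 + 2/5 × 54000 = -600 + 10600 + 32600 + 21600 = 64200
Portfolio B = 1/7 × 34000 + 1/7 × 189000 + 5/7 × 158000 = 4857.1429 + 27000 + 112857.1429 = 144714.2857

Portfolio B ($144,714.29)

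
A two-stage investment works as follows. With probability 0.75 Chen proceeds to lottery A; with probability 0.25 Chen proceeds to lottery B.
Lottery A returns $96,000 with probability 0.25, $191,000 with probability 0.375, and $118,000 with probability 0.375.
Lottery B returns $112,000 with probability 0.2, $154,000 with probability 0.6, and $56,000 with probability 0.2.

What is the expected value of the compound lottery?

EV(A) = 0.25 × 96000 + 0.375 × 191000 + 0.375 × 118000 = 24000 + 71625 + 44250 = 139875
EV(B) = 0.2 × 112000 + 0.6 × 154000 + 0.2 × 56000 = 22400 + 92400 + 11200 = 126000
Overall = 0.75 × 139875 + 0.25 × 126000 = 104906.25 + 31500 = 136406.25

$136,406.25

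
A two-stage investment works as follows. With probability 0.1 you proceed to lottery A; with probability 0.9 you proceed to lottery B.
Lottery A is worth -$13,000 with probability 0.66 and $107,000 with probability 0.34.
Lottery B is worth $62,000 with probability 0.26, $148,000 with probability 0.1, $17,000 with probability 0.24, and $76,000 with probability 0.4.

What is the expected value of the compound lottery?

$61,640

EV(A) = 0.66 × (-13000) + 0.34 × 107000 = -8580 + 36380 = 27800
EV(B) = 0.26 × 62000 + 0.1 × 148000 + 0.24 × 17000 + 0.4 × 76000 = 16120 + 14800 + 4080 + 30400 = 65400
Overall = 0.1 × 27800 + 0.9 × 65400 = 2780 + 58860 = 61640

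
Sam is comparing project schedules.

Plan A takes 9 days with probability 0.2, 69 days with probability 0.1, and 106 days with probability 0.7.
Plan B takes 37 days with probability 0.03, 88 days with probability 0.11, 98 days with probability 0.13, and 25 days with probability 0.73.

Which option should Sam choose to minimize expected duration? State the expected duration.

Plan A = 0.2 × 9 + 0.1 × 69 + 0.7 × 106 = 1.8 + 6.9 + 74.2 = 82.9
Plan B = 0.03 × 37 + 0.11 × 88 + 0.13 × 98 + 0.73 × 25 = 1.11 + 9.68 + 12.74 + 18.25 = 41.78

Plan B (41.78 days)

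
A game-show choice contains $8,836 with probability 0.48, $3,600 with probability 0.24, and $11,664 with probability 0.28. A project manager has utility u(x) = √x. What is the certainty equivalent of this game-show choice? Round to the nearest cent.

E[u] = 0.48·√8836 + 0.24·√3600 + 0.28·√11664 = 0.48·94 + 0.24·60 + 0.28·108 = 89.76
CE = (89.76)² = 8056.8576

$8,056.86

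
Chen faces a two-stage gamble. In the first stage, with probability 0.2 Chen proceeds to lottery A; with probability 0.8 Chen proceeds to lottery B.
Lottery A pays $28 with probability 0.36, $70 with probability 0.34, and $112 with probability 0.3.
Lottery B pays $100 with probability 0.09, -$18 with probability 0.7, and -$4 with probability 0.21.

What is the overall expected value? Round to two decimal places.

EV(A) = 0.36 × 28 + 0.34 × 70 + 0.3 × 112 = 10.08 + 23.8 + 33.6 = 67.48
EV(B) = 0.09 × 100 + 0.7 × (-18) + 0.21 × (-4) = 9 − 12.6 − 0.84 = -4.44
Overall = 0.2 × 67.48 + 0.8 × (-4.44) = 13.496 − 3.552 = 9.944

$9.94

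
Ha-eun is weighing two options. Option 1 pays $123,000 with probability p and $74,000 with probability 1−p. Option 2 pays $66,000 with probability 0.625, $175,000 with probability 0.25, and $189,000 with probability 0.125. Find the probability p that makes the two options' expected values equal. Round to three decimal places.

p = 0.707

EV(Option 2) = 0.625 × 66000 + 0.25 × 175000 + 0.125 × 189000 = 41250 + 43750 + 23625 = 108625
p·123000 + (1−p)·74000 = 108625
49000p + 74000 = 108625
p = (108625 − 74000) / 49000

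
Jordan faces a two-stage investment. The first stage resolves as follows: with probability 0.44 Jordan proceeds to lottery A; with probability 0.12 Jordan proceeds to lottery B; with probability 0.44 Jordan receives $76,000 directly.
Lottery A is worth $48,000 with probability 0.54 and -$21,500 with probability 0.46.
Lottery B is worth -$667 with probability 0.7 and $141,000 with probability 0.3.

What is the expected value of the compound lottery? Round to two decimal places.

EV(A) = 0.54 × 48000 + 0.46 × (-21500) = 25920 − 9890 = 16030
EV(B) = 0.7 × (-667) + 0.3 × 141000 = -466.9 + 42300 = 41833.1
Branch C: 76000 (certain)
Overall = 0.44 × 16030 + 0.12 × 41833.1 + 0.44 × 76000 = 7053.2 + 5019.972 + 33440 = 45513.172

$45,513.17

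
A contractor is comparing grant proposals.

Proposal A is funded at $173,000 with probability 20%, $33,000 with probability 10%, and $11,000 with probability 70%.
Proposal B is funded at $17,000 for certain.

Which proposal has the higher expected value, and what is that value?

Proposal A ($45,600)

Proposal A = 0.2 × 173000 + 0.1 × 33000 + 0.7 × 11000 = 34600 + 3300 + 7700 = 45600
Proposal B: 17000 (certain)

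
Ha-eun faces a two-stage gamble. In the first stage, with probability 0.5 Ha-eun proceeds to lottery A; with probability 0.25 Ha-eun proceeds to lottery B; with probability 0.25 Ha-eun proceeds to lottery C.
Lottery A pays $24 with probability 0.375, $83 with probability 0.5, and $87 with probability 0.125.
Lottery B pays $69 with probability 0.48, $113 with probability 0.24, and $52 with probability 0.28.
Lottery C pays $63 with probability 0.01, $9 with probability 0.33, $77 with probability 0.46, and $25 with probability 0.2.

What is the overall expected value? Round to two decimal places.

EV(A) = 0.375 × 24 + 0.5 × 83 + 0.125 × 87 = 9 + 41.5 + 10.875 = 61.375
EV(B) = 0.48 × 69 + 0.24 × 113 + 0.28 × 52 = 33.12 + 27.12 + 14.56 = 74.8
EV(C) = 0.01 × 63 + 0.33 × 9 + 0.46 × 77 + 0.2 × 25 = 0.63 + 2.97 + 35.42 + 5 = 44.02
Overall = 0.5 × 61.375 + 0.25 × 74.8 + 0.25 × 44.02 = 30.6875 + 18.7 + 11.005 = 60.3925

$60.39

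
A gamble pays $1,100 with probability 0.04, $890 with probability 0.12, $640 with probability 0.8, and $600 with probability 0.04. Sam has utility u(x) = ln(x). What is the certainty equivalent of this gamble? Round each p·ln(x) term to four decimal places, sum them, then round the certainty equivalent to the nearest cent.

E[u] = 0.04·ln(1100) + 0.12·ln(890) + 0.8·ln(640) + 0.04·ln(600) = 0.2801 + 0.8149 + 5.1692 + 0.2559 = 6.5201
CE = e^6.5201 ≈ 678.65

$678.65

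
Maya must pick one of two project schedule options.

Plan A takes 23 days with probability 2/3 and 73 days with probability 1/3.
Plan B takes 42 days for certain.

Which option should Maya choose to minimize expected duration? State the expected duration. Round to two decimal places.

Plan A (39.67 days)

Plan A = 2/3 × 23 + 1/3 × 73 = 15.3333 + 24.3333 = 39.6667
Plan B: 42 (certain)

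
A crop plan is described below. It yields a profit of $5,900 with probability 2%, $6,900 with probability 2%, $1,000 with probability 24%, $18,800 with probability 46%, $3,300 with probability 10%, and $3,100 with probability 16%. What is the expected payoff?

EV = 0.02 × 5900 + 0.02 × 6900 + 0.24 × 1000 + 0.46 × 18800 + 0.1 × 3300 + 0.16 × 3100 = 118 + 138 + 240 + 8648 + 330 + 496 = 9970

$9,970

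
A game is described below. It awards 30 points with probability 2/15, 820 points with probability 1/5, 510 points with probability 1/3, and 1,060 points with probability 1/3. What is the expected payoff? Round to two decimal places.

691.33 points

EV = 2/15 × 30 + 1/5 × 820 + 1/3 × 510 + 1/3 × 1060 = 4 + 164 + 170 + 353.3333 = 691.3333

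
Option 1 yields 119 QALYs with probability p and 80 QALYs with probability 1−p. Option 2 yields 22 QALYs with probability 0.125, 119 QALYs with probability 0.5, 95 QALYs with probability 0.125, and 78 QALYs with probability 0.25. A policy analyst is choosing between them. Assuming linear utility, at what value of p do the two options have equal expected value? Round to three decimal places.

EV(Option 2) = 0.125 × 22 + 0.5 × 119 + 0.125 × 95 + 0.25 × 78 = 2.75 + 59.5 + 11.875 + 19.5 = 93.625
p·119 + (1−p)·80 = 93.625
39p + 80 = 93.625
p = (93.625 − 80) / 39

p = 0.349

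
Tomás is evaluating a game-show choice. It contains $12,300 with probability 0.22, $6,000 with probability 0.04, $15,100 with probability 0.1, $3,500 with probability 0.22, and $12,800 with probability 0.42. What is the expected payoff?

$10,602

EV = 0.22 × 12300 + 0.04 × 6000 + 0.1 × 15100 + 0.22 × 3500 + 0.42 × 12800 = 2706 + 240 + 1510 + 770 + 5376 = 10602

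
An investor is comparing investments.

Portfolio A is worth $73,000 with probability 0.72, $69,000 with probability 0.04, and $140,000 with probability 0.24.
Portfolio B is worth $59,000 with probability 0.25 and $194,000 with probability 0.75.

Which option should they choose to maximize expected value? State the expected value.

Portfolio B ($160,250)

Portfolio A = 0.72 × 73000 + 0.04 × 69000 + 0.24 × 140000 = 52560 + 2760 + 33600 = 88920
Portfolio B = 0.25 × 59000 + 0.75 × 194000 = 14750 + 145500 = 160250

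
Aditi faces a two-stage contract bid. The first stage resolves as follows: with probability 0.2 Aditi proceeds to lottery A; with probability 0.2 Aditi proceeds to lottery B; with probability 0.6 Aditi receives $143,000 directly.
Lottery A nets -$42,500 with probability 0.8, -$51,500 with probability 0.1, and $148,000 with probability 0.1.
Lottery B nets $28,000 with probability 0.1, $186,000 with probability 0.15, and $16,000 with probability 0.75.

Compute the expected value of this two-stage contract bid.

$89,470

EV(A) = 0.8 × (-42500) + 0.1 × (-51500) + 0.1 × 148000 = -34000 − 5150 + 14800 = -24350
EV(B) = 0.1 × 28000 + 0.15 × 186000 + 0.75 × 16000 = 2800 + 27900 + 12000 = 42700
Branch C: 143000 (certain)
Overall = 0.2 × (-24350) + 0.2 × 42700 + 0.6 × 143000 = -4870 + 8540 + 85800 = 89470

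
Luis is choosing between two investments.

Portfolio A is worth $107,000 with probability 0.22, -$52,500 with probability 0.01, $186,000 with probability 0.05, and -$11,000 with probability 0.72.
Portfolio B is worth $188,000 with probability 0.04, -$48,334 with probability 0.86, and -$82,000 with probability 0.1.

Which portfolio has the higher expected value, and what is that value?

Portfolio A = 0.22 × 107000 + 0.01 × (-52500) + 0.05 × 186000 + 0.72 × (-11000) = 23540 − 525 + 9300 − 7920 = 24395
Portfolio B = 0.04 × 188000 + 0.86 × (-48334) + 0.1 × (-82000) = 7520 − 41567.24 − 8200 = -42247.24

Portfolio A ($24,395)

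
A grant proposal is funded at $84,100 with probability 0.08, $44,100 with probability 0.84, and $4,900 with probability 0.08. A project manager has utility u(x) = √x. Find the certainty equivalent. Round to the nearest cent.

$42,107.04

E[u] = 0.08·√84100 + 0.84·√44100 + 0.08·√4900 = 0.08·290 + 0.84·210 + 0.08·70 = 205.2
CE = (205.2)² = 42107.04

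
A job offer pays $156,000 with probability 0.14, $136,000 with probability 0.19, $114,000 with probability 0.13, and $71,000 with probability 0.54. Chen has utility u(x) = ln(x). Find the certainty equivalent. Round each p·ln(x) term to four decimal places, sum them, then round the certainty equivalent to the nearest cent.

$95,387.23

E[u] = 0.14·ln(156000) + 0.19·ln(136000) + 0.13·ln(114000) + 0.54·ln(71000) = 1.6741 + 2.2459 + 1.5137 + 6.0320 = 11.4657
CE = e^11.4657 ≈ 95387.23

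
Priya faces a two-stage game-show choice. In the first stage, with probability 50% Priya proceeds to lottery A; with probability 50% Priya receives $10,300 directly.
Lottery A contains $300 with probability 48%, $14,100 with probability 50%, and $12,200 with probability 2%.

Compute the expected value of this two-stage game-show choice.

EV(A) = 0.48 × 300 + 0.5 × 14100 + 0.02 × 12200 = 144 + 7050 + 244 = 7438
Branch B: 10300 (certain)
Overall = 0.5 × 7438 + 0.5 × 10300 = 3719 + 5150 = 8869

$8,869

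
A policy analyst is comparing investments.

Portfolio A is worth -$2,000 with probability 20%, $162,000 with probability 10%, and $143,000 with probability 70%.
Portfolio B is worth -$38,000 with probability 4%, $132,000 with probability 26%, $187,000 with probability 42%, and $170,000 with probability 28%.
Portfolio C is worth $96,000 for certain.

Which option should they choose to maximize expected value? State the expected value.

Portfolio B ($158,940)

Portfolio A = 0.2 × (-2000) + 0.1 × 162000 + 0.7 × 143000 = -400 + 16200 + 100100 = 115900
Portfolio B = 0.04 × (-38000) + 0.26 × 132000 + 0.42 × 187000 + 0.28 × 170000 = -1520 + 34320 + 78540 + 47600 = 158940
Portfolio C: 96000 (certain)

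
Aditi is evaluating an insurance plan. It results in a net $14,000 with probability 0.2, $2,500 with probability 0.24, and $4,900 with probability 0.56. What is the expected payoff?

EV = 0.2 × 14000 + 0.24 × 2500 + 0.56 × 4900 = 2800 + 600 + 2744 = 6144

$6,144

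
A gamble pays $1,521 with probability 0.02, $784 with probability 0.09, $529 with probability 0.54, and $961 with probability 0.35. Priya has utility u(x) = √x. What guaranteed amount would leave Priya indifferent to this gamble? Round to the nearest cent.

E[u] = 0.02·√1521 + 0.09·√784 + 0.54·√529 + 0.35·√961 = 0.02·39 + 0.09·28 + 0.54·23 + 0.35·31 = 26.57
CE = (26.57)² = 705.9649

$705.96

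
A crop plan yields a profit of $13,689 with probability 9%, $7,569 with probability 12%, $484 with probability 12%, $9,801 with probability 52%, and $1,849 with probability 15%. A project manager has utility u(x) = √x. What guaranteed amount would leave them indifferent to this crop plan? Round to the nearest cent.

$6,648.77

E[u] = 0.09·√13689 + 0.12·√7569 + 0.12·√484 + 0.52·√9801 + 0.15·√1849 = 0.09·117 + 0.12·87 + 0.12·22 + 0.52·99 + 0.15·43 = 81.54
CE = (81.54)² = 6648.7716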